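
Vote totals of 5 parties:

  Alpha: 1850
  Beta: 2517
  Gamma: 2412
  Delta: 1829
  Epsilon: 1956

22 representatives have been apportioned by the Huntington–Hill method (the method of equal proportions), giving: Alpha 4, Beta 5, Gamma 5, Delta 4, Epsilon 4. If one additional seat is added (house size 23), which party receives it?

Beta

Priority for the next seat is population ÷ (√(s·(s+1))).
Priorities: Alpha 413.673, Beta 459.539, Gamma 440.369, Delta 408.977, Epsilon 437.375.
Highest priority: Beta.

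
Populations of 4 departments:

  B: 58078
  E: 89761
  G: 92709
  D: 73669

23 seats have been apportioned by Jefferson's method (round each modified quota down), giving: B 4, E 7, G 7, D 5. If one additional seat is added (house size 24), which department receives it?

D

Priority for the next seat is population ÷ (current seats + 1).
Priorities: B 11615.600, E 11220.125, G 11588.625, D 12278.167.
Highest priority: D.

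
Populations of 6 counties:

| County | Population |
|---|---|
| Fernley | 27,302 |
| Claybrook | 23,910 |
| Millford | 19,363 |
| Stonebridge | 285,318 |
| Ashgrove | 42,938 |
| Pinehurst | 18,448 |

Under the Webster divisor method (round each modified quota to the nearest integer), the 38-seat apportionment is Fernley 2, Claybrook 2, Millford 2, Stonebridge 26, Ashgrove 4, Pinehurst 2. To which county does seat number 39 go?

Fernley

Priority for the next seat is population ÷ (current seats + 0.5).
Priorities: Fernley 10920.800, Claybrook 9564.000, Millford 7745.200, Stonebridge 10766.717, Ashgrove 9541.778, Pinehurst 7379.200.
Highest priority: Fernley.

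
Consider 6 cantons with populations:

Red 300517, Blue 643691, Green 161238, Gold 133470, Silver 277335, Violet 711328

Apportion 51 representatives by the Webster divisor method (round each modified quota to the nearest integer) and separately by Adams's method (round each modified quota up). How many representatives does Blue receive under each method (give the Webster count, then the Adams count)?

15 and 14

Webster: Red 7, Blue 15, Green 4, Gold 3, Silver 6, Violet 16.
Adams: Red 7, Blue 14, Green 4, Gold 3, Silver 7, Violet 16.
Blue gets 15 under Webster and 14 under Adams.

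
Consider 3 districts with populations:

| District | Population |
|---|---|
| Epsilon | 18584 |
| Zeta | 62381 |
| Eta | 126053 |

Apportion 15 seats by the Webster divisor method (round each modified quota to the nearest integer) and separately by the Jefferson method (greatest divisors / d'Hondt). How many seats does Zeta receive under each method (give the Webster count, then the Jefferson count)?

Webster: Epsilon 1, Zeta 5, Eta 9.
Jefferson: Epsilon 1, Zeta 4, Eta 10.
Zeta gets 5 under Webster and 4 under Jefferson.

5 and 4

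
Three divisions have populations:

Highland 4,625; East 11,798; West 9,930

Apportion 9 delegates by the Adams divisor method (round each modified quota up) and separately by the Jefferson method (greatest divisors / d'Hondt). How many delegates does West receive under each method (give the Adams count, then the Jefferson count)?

Adams: Highland 2, East 4, West 3.
Jefferson: Highland 1, East 4, West 4.
West gets 3 under Adams and 4 under Jefferson.

3 and 4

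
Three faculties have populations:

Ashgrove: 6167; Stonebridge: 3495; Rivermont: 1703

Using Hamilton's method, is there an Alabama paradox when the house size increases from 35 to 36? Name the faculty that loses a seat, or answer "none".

none

At 35 seats: Ashgrove 19, Stonebridge 11, Rivermont 5.
At 36 seats: Ashgrove 20, Stonebridge 11, Rivermont 5.
No faculty's allocation decreased.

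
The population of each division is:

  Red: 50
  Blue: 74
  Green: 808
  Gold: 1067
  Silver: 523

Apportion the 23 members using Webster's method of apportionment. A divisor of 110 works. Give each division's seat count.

Red: 0, Blue: 1, Green: 7, Gold: 10, Silver: 5

With modified divisor 110: modified quotas Red 0.455, Blue 0.673, Green 7.345, Gold 9.700, Silver 4.755.
Rounding to the nearest integer: Red 0, Blue 1, Green 7, Gold 10, Silver 5 (total 23).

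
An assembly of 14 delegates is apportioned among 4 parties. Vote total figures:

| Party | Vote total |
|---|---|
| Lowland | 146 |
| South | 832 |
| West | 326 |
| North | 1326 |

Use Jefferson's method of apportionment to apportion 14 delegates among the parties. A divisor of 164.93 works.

Lowland 0, South 5, West 1, North 8

With modified divisor 164.93: modified quotas Lowland 0.885, South 5.045, West 1.977, North 8.040.
Rounding down: Lowland 0, South 5, West 1, North 8 (total 14).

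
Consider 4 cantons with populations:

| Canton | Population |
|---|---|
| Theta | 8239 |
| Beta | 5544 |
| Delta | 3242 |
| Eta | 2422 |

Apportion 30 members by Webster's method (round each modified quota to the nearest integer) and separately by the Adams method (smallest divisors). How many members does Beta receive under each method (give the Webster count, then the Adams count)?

Webster: Theta 13, Beta 8, Delta 5, Eta 4.
Adams: Theta 12, Beta 9, Delta 5, Eta 4.
Beta gets 8 under Webster and 9 under Adams.

8 and 9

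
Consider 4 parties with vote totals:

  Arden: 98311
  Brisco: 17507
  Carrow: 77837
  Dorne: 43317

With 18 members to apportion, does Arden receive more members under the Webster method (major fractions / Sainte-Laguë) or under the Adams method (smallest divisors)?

Webster

Webster: Arden 8, Brisco 1, Carrow 6, Dorne 3.
Adams: Arden 7, Brisco 2, Carrow 6, Dorne 3.
Arden gets 8 under Webster and 7 under Adams.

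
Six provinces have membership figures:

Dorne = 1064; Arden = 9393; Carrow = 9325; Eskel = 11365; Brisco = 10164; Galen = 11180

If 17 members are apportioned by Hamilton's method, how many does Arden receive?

The standard divisor is 52491/17 ≈ 3087.706.
Standard quotas: Dorne 0.3446, Arden 3.0421, Carrow 3.0200, Eskel 3.6807, Brisco 3.2918, Galen 3.6208.
Lower quotas: Dorne 0, Arden 3, Carrow 3, Eskel 3, Brisco 3, Galen 3 (sum 15, leaving 2 seats).
Remainders in descending order: Eskel 0.6807, Galen 0.6208, Dorne 0.3446, Brisco 0.2918, Arden 0.0421, Carrow 0.0200.
Largest remainders: Eskel, Galen receive the extra seats.
Arden receives 3.

3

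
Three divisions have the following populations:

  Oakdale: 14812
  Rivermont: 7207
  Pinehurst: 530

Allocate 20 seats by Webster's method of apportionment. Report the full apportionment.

Oakdale 13, Rivermont 7, Pinehurst 0

Standard divisor 22549/20 ≈ 1127.45; standard quotas: Oakdale 13.138, Rivermont 6.392, Pinehurst 0.470.
Rounding to the nearest integer gives 13, 6, 0 = 19 seats, so the divisor must be adjusted.
With modified divisor 1105.29: modified quotas Oakdale 13.401, Rivermont 6.520, Pinehurst 0.480.
Rounding to the nearest integer: Oakdale 13, Rivermont 7, Pinehurst 0 (total 20).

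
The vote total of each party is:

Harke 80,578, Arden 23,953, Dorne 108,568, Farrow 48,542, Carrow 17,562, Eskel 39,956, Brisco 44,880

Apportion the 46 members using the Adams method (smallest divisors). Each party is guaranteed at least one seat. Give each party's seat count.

Standard divisor 364039/46 ≈ 7913.891; standard quotas: Harke 10.182, Arden 3.027, Dorne 13.719, Farrow 6.134, Carrow 2.219, Eskel 5.049, Brisco 5.671.
Rounding up gives 11, 4, 14, 7, 3, 6, 6 = 51 seats, so the divisor must be adjusted.
With modified divisor 8600: modified quotas Harke 9.370, Arden 2.785, Dorne 12.624, Farrow 5.644, Carrow 2.042, Eskel 4.646, Brisco 5.219.
Rounding up: Harke 10, Arden 3, Dorne 13, Farrow 6, Carrow 3, Eskel 5, Brisco 6 (total 46).

Harke 10; Arden 3; Dorne 13; Farrow 6; Carrow 3; Eskel 5; Brisco 6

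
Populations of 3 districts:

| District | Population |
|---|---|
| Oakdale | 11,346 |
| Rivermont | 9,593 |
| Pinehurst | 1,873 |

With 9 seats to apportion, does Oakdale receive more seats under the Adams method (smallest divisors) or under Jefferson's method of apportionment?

Adams: Oakdale 4, Rivermont 4, Pinehurst 1.
Jefferson: Oakdale 5, Rivermont 4, Pinehurst 0.
Oakdale gets 4 under Adams and 5 under Jefferson.

Jefferson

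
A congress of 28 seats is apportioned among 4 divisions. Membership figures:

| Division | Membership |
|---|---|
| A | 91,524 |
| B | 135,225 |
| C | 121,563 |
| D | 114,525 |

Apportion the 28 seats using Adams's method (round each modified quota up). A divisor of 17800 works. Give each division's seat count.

A 6, B 8, C 7, D 7

With modified divisor 17800: modified quotas A 5.142, B 7.597, C 6.829, D 6.434.
Rounding up: A 6, B 8, C 7, D 7 (total 28).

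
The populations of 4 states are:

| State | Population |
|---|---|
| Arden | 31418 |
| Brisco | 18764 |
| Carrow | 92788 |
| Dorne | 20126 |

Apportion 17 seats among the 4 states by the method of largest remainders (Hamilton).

Total 163096; standard divisor 163096/17 ≈ 9593.882.
Standard quotas: Arden 3.2748, Brisco 1.9558, Carrow 9.6716, Dorne 2.0978.
Lower quotas: Arden 3, Brisco 1, Carrow 9, Dorne 2 (sum 15, leaving 2 seats).
Remainders in descending order: Brisco 0.9558, Carrow 0.6716, Arden 0.2748, Dorne 0.0978.
Largest remainders: Brisco, Carrow receive the extra seats.

Arden=3, Brisco=2, Carrow=10, Dorne=2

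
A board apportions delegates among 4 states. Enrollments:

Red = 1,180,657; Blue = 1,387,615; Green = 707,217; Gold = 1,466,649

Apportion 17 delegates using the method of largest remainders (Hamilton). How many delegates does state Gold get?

The standard divisor is 4742138/17 ≈ 278949.294.
Standard quotas: Red 4.2325, Blue 4.9744, Green 2.5353, Gold 5.2578.
Lower quotas: Red 4, Blue 4, Green 2, Gold 5 (sum 15, leaving 2 seats).
Remainders in descending order: Blue 0.9744, Green 0.5353, Gold 0.2578, Red 0.2325.
The surplus seats go to Blue, Green.
Gold receives 5.

5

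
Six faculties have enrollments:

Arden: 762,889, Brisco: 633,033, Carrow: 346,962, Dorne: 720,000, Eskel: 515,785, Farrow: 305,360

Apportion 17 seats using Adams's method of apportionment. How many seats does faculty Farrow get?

Standard divisor 3284029/17 ≈ 193178.176; standard quotas: Arden 3.949, Brisco 3.277, Carrow 1.796, Dorne 3.727, Eskel 2.670, Farrow 1.581.
Rounding up gives 4, 4, 2, 4, 3, 2 = 19 seats, so the divisor must be adjusted.
With modified divisor 247100: modified quotas Arden 3.087, Brisco 2.562, Carrow 1.404, Dorne 2.914, Eskel 2.087, Farrow 1.236.
Rounding up: Arden 4, Brisco 3, Carrow 2, Dorne 3, Eskel 3, Farrow 2 (total 17).
Farrow receives 2.

2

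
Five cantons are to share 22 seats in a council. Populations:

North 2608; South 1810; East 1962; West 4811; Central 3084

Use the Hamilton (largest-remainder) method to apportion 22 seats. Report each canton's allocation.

The standard divisor is 14275/22 ≈ 648.864.
Standard quotas: North 4.019, South 2.789, East 3.024, West 7.415, Central 4.753.
Lower quotas: North 4, South 2, East 3, West 7, Central 4 (sum 20, leaving 2 seats).
Remainders in descending order: South 0.789, Central 0.753, West 0.415, East 0.024, North 0.019.
The surplus seats go to South, Central.

North: 4, South: 3, East: 3, West: 7, Central: 5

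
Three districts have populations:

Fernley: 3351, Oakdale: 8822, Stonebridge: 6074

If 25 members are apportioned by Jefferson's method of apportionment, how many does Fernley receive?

Standard divisor 18247/25 ≈ 729.88; standard quotas: Fernley 4.591, Oakdale 12.087, Stonebridge 8.322.
Rounding down gives 4, 12, 8 = 24 seats, so the divisor must be adjusted.
With modified divisor 677: modified quotas Fernley 4.950, Oakdale 13.031, Stonebridge 8.972.
Rounding down: Fernley 4, Oakdale 13, Stonebridge 8 (total 25).
Fernley receives 4.

4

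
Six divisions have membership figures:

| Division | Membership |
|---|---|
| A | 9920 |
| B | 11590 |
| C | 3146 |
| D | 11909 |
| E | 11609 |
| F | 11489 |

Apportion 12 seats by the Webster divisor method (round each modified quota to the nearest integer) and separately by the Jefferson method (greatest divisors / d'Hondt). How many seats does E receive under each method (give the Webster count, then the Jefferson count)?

2 and 3

Webster: A 2, B 2, C 1, D 3, E 2, F 2.
Jefferson: A 2, B 2, C 0, D 3, E 3, F 2.
E gets 2 under Webster and 3 under Jefferson.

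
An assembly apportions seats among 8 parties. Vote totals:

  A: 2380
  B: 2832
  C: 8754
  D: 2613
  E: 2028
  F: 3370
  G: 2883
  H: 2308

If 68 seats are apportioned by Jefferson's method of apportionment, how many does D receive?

Standard divisor 27168/68 ≈ 399.529; standard quotas: A 5.957, B 7.088, C 21.911, D 6.540, E 5.076, F 8.435, G 7.216, H 5.777.
Rounding down gives 5, 7, 21, 6, 5, 8, 7, 5 = 64 seats, so the divisor must be adjusted.
With modified divisor 380: modified quotas A 6.263, B 7.453, C 23.037, D 6.876, E 5.337, F 8.868, G 7.587, H 6.074.
Rounding down: A 6, B 7, C 23, D 6, E 5, F 8, G 7, H 6 (total 68).
D receives 6.

6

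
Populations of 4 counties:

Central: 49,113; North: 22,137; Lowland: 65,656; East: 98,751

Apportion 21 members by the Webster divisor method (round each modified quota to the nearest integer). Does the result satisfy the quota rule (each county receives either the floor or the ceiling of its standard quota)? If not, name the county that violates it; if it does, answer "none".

Standard quotas: Central 4.377, North 1.973, Lowland 5.851, East 8.800.
Webster allocation: Central 4, North 2, Lowland 6, East 9.
Every allocation lies between the lower and upper quota.

none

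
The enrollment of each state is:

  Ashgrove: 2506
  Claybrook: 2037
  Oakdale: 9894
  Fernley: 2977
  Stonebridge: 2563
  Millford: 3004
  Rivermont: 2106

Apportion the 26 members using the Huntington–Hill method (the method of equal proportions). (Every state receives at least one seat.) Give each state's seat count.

With divisor 983: modified quotas Ashgrove 2.549, Claybrook 2.072, Oakdale 10.065, Fernley 3.028, Stonebridge 2.607, Millford 3.056, Rivermont 2.142.
Geometric-mean thresholds: Ashgrove √(2·3)=2.449, Claybrook √(2·3)=2.449, Oakdale √(10·11)=10.488, Fernley √(3·4)=3.464, Stonebridge √(2·3)=2.449, Millford √(3·4)=3.464, Rivermont √(2·3)=2.449.
Each quota rounded against its threshold gives Ashgrove 3, Claybrook 2, Oakdale 10, Fernley 3, Stonebridge 3, Millford 3, Rivermont 2 (total 26).

Ashgrove=3, Claybrook=2, Oakdale=10, Fernley=3, Stonebridge=3, Millford=3, Rivermont=2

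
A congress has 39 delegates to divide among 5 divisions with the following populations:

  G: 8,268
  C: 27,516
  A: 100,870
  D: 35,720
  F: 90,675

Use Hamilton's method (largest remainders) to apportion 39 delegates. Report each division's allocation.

The standard divisor is 263049/39 ≈ 6744.846.
Standard quotas: G 1.2258, C 4.0796, A 14.9551, D 5.2959, F 13.4436.
Lower quotas: G 1, C 4, A 14, D 5, F 13 (sum 37, leaving 2 seats).
Remainders in descending order: A 0.9551, F 0.4436, D 0.2959, G 0.2258, C 0.0796.
Largest remainders: A, F receive the extra seats.

G 1; C 4; A 15; D 5; F 14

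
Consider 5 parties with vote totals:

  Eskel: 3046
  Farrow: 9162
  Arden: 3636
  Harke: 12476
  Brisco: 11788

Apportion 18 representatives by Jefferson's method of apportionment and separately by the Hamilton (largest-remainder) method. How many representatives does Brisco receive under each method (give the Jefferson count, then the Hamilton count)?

6 and 5

Jefferson: Eskel 1, Farrow 4, Arden 1, Harke 6, Brisco 6.
Hamilton: Eskel 1, Farrow 4, Arden 2, Harke 6, Brisco 5.
Brisco gets 6 under Jefferson and 5 under Hamilton.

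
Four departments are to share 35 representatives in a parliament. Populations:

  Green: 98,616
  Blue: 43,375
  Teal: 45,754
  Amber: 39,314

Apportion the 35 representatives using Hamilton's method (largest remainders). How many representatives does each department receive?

Standard divisor: 227059 ÷ 35 ≈ 6487.4.
Standard quotas: Green 15.2012, Blue 6.6860, Teal 7.0527, Amber 6.0601.
Lower quotas: Green 15, Blue 6, Teal 7, Amber 6 (sum 34, leaving 1 seat).
Remainders in descending order: Blue 0.6860, Green 0.2012, Amber 0.0601, Teal 0.0527.
The surplus seat goes to Blue.

Green: 15, Blue: 7, Teal: 7, Amber: 6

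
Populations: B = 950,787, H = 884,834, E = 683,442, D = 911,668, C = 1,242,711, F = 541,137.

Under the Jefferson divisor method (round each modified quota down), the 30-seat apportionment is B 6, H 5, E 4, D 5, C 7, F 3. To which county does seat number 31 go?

C

Priority for the next seat is population ÷ (current seats + 1).
Priorities: B 135826.714, H 147472.333, E 136688.400, D 151944.667, C 155338.875, F 135284.250.
Highest priority: C.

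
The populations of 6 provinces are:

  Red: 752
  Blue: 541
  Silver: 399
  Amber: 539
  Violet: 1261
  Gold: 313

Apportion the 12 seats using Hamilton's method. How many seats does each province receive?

Standard divisor: 3805 ÷ 12 ≈ 317.083.
Standard quotas: Red 2.372, Blue 1.706, Silver 1.258, Amber 1.700, Violet 3.977, Gold 0.987.
Lower quotas: Red 2, Blue 1, Silver 1, Amber 1, Violet 3, Gold 0 (sum 8, leaving 4 seats).
Remainders in descending order: Gold 0.987, Violet 0.977, Blue 0.706, Amber 0.700, Red 0.372, Silver 0.258.
Largest remainders: Gold, Violet, Blue, Amber receive the extra seats.

Red 2, Blue 2, Silver 1, Amber 2, Violet 4, Gold 1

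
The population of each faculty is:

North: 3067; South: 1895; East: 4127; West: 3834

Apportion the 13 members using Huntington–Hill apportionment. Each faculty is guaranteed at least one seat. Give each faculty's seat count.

With divisor 1015: modified quotas North 3.022, South 1.867, East 4.066, West 3.777.
Geometric-mean thresholds: North √(3·4)=3.464, South √(1·2)=1.414, East √(4·5)=4.472, West √(3·4)=3.464.
Each quota rounded against its threshold gives North 3, South 2, East 4, West 4 (total 13).

North 3, South 2, East 4, West 4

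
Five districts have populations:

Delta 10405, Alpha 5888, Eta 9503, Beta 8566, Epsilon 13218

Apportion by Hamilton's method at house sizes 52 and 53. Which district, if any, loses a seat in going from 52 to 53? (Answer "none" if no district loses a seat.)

At 52 seats: Delta 11, Alpha 7, Eta 10, Beta 9, Epsilon 15.
At 53 seats: Delta 12, Alpha 6, Eta 11, Beta 9, Epsilon 15.
Alpha drops from 7 to 6.

Alpha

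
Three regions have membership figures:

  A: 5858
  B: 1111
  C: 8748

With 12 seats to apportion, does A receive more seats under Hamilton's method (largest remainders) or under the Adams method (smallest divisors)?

Hamilton: A 4, B 1, C 7.
Adams: A 5, B 1, C 6.
A gets 4 under Hamilton and 5 under Adams.

Adams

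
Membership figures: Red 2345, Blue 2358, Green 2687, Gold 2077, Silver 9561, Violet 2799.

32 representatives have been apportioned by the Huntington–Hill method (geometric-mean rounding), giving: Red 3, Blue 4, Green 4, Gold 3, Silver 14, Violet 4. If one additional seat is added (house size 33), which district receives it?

Priority for the next seat is population ÷ (√(s·(s+1))).
Priorities: Red 676.943, Blue 527.265, Green 600.831, Gold 599.578, Silver 659.772, Violet 625.875.
Highest priority: Red.

Red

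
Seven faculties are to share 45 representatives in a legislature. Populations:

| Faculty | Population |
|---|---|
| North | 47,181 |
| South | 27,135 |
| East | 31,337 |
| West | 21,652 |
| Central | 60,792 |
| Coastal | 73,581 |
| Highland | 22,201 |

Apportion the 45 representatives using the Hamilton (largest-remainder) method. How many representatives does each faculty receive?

Standard divisor: 283879 ÷ 45 ≈ 6308.422.
Standard quotas: North 7.4790, South 4.3014, East 4.9675, West 3.4322, Central 9.6366, Coastal 11.6639, Highland 3.5193.
Lower quotas: North 7, South 4, East 4, West 3, Central 9, Coastal 11, Highland 3 (sum 41, leaving 4 seats).
Remainders in descending order: East 0.9675, Coastal 0.6639, Central 0.6366, Highland 0.5193, North 0.4790, West 0.4322, South 0.3014.
Largest remainders: East, Coastal, Central, Highland receive the extra seats.

North: 7, South: 4, East: 5, West: 3, Central: 10, Coastal: 12, Highland: 4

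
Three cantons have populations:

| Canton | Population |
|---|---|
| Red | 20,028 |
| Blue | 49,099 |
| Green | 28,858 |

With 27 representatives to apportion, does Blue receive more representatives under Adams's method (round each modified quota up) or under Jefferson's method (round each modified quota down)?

Adams: Red 6, Blue 13, Green 8.
Jefferson: Red 5, Blue 14, Green 8.
Blue gets 13 under Adams and 14 under Jefferson.

Jefferson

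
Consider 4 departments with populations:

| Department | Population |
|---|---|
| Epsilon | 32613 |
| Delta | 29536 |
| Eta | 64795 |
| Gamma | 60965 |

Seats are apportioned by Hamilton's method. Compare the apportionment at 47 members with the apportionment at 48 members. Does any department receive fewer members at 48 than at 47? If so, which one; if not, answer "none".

At 47 seats: Epsilon 8, Delta 8, Eta 16, Gamma 15.
At 48 seats: Epsilon 8, Delta 7, Eta 17, Gamma 16.
Delta drops from 8 to 7.

Delta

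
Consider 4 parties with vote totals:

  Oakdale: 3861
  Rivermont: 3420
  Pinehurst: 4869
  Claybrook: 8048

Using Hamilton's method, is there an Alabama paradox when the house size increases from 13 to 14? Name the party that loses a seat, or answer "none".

At 13 seats: Oakdale 3, Rivermont 2, Pinehurst 3, Claybrook 5.
At 14 seats: Oakdale 3, Rivermont 2, Pinehurst 3, Claybrook 6.
No party's allocation decreased.

none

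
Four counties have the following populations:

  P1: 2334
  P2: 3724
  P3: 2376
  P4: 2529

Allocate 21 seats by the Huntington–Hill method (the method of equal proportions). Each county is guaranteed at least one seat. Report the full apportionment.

With divisor 527: modified quotas P1 4.429, P2 7.066, P3 4.509, P4 4.799.
Geometric-mean thresholds: P1 √(4·5)=4.472, P2 √(7·8)=7.483, P3 √(4·5)=4.472, P4 √(4·5)=4.472.
Each quota rounded against its threshold gives P1 4, P2 7, P3 5, P4 5 (total 21).

P1 4, P2 7, P3 5, P4 5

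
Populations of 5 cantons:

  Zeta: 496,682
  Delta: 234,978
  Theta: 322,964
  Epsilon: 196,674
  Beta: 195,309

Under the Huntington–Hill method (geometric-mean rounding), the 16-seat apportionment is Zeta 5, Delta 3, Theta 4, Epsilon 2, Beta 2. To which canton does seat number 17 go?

Zeta

Priority for the next seat is population ÷ (√(s·(s+1))).
Priorities: Zeta 90681.312, Delta 67832.306, Theta 72216.946, Epsilon 80291.824, Beta 79734.565.
Highest priority: Zeta.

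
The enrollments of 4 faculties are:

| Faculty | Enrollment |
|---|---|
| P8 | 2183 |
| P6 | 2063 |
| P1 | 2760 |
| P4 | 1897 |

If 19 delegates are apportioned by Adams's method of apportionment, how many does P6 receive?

4

Standard divisor 8903/19 ≈ 468.579; standard quotas: P8 4.659, P6 4.403, P1 5.890, P4 4.048.
Rounding up gives 5, 5, 6, 5 = 21 seats, so the divisor must be adjusted.
With modified divisor 530: modified quotas P8 4.119, P6 3.892, P1 5.208, P4 3.579.
Rounding up: P8 5, P6 4, P1 6, P4 4 (total 19).
P6 receives 4.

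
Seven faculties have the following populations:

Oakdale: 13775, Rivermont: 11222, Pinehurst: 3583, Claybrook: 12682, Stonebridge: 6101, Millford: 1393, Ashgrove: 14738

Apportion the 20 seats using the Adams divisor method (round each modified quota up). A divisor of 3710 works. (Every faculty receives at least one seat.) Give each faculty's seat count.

With modified divisor 3710: modified quotas Oakdale 3.713, Rivermont 3.025, Pinehurst 0.966, Claybrook 3.418, Stonebridge 1.644, Millford 0.375, Ashgrove 3.973.
Rounding up: Oakdale 4, Rivermont 4, Pinehurst 1, Claybrook 4, Stonebridge 2, Millford 1, Ashgrove 4 (total 20).

Oakdale 4, Rivermont 4, Pinehurst 1, Claybrook 4, Stonebridge 2, Millford 1, Ashgrove 4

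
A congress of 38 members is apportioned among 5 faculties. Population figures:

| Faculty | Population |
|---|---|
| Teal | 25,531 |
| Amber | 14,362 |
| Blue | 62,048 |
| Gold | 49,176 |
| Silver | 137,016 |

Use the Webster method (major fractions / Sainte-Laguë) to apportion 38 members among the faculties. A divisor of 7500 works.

Teal 3; Amber 2; Blue 8; Gold 7; Silver 18

With modified divisor 7500: modified quotas Teal 3.404, Amber 1.915, Blue 8.273, Gold 6.557, Silver 18.269.
Rounding to the nearest integer: Teal 3, Amber 2, Blue 8, Gold 7, Silver 18 (total 38).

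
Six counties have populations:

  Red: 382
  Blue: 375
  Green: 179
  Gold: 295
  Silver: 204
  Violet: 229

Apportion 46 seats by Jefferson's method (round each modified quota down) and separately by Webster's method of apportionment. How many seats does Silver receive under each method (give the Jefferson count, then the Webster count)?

5 and 6

Jefferson: Red 11, Blue 11, Green 5, Gold 8, Silver 5, Violet 6.
Webster: Red 11, Blue 10, Green 5, Gold 8, Silver 6, Violet 6.
Silver gets 5 under Jefferson and 6 under Webster.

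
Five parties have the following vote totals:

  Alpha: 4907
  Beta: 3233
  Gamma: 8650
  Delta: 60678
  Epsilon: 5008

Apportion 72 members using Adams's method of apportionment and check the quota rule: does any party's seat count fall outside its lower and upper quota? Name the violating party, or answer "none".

Standard quotas: Alpha 4.284, Beta 2.822, Gamma 7.551, Delta 52.971, Epsilon 4.372.
Adams allocation: Alpha 5, Beta 3, Gamma 8, Delta 51, Epsilon 5.
Delta has quota 52.971 (lower 52, upper 53) but receives 51 — outside the quota interval.

Delta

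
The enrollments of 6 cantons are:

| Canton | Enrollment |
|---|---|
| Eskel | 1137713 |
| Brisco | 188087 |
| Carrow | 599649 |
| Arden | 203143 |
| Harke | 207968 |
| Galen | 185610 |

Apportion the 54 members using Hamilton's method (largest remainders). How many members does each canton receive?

Standard divisor: 2522170 ÷ 54 ≈ 46706.852.
Standard quotas: Eskel 24.3586, Brisco 4.0270, Carrow 12.8386, Arden 4.3493, Harke 4.4526, Galen 3.9739.
Lower quotas: Eskel 24, Brisco 4, Carrow 12, Arden 4, Harke 4, Galen 3 (sum 51, leaving 3 seats).
Remainders in descending order: Galen 0.9739, Carrow 0.8386, Harke 0.4526, Eskel 0.3586, Arden 0.3493, Brisco 0.0270.
The surplus seats go to Galen, Carrow, Harke.

Eskel 24, Brisco 4, Carrow 13, Arden 4, Harke 5, Galen 4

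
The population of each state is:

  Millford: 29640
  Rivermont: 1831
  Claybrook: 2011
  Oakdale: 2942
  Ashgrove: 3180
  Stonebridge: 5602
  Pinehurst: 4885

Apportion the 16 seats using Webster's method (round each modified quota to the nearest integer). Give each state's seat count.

Standard divisor 50091/16 ≈ 3130.688; standard quotas: Millford 9.468, Rivermont 0.585, Claybrook 0.642, Oakdale 0.940, Ashgrove 1.016, Stonebridge 1.789, Pinehurst 1.560.
Rounding to the nearest integer gives 9, 1, 1, 1, 1, 2, 2 = 17 seats, so the divisor must be adjusted.
With modified divisor 3400: modified quotas Millford 8.718, Rivermont 0.539, Claybrook 0.591, Oakdale 0.865, Ashgrove 0.935, Stonebridge 1.648, Pinehurst 1.437.
Rounding to the nearest integer: Millford 9, Rivermont 1, Claybrook 1, Oakdale 1, Ashgrove 1, Stonebridge 2, Pinehurst 1 (total 16).

Millford=9; Rivermont=1; Claybrook=1; Oakdale=1; Ashgrove=1; Stonebridge=2; Pinehurst=1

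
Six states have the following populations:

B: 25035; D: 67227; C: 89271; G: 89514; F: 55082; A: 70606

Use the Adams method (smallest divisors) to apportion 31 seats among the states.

B: 2, D: 5, C: 7, G: 7, F: 4, A: 6

Standard divisor 396735/31 ≈ 12797.903; standard quotas: B 1.956, D 5.253, C 6.975, G 6.994, F 4.304, A 5.517.
Rounding up gives 2, 6, 7, 7, 5, 6 = 33 seats, so the divisor must be adjusted.
With modified divisor 13900: modified quotas B 1.801, D 4.836, C 6.422, G 6.440, F 3.963, A 5.080.
Rounding up: B 2, D 5, C 7, G 7, F 4, A 6 (total 31).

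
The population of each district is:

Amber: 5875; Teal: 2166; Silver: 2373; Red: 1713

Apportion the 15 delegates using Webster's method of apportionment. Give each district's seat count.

Standard divisor 12127/15 ≈ 808.467; standard quotas: Amber 7.267, Teal 2.679, Silver 2.935, Red 2.119.
Rounding to the nearest integer gives Amber 7, Teal 3, Silver 3, Red 2 — total 15, matching the house size, so no adjustment is needed.

Amber 7, Teal 3, Silver 3, Red 2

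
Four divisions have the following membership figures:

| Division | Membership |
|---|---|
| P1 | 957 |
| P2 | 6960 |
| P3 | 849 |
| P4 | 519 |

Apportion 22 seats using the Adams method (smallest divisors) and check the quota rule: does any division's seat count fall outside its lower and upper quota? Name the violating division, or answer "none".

P2

Standard quotas: P1 2.268, P2 16.491, P3 2.012, P4 1.230.
Adams allocation: P1 3, P2 15, P3 2, P4 2.
P2 has quota 16.491 (lower 16, upper 17) but receives 15 — outside the quota interval.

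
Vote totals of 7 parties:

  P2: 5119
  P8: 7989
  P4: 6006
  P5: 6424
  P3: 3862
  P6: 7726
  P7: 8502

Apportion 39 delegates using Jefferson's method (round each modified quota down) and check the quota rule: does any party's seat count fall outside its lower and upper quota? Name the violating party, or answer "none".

Standard quotas: P2 4.375, P8 6.829, P4 5.134, P5 5.491, P3 3.301, P6 6.604, P7 7.267.
Jefferson allocation: P2 4, P8 7, P4 5, P5 6, P3 3, P6 7, P7 7.
Every allocation lies between the lower and upper quota.

none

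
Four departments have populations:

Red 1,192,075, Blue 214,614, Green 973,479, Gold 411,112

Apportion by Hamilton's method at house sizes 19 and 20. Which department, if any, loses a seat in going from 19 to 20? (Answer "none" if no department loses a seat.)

none

At 19 seats: Red 8, Blue 1, Green 7, Gold 3.
At 20 seats: Red 9, Blue 1, Green 7, Gold 3.
No department's allocation decreased.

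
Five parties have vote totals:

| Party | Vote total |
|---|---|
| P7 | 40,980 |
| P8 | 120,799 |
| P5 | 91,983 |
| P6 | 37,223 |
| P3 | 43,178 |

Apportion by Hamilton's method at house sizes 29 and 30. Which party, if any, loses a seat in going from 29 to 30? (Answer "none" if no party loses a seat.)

none

At 29 seats: P7 4, P8 10, P5 8, P6 3, P3 4.
At 30 seats: P7 4, P8 11, P5 8, P6 3, P3 4.
No party's allocation decreased.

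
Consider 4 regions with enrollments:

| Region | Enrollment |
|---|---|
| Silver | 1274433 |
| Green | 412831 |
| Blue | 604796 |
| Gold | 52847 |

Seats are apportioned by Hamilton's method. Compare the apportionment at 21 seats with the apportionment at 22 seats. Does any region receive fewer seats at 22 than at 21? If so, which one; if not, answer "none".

Gold

At 21 seats: Silver 11, Green 4, Blue 5, Gold 1.
At 22 seats: Silver 12, Green 4, Blue 6, Gold 0.
Gold drops from 1 to 0.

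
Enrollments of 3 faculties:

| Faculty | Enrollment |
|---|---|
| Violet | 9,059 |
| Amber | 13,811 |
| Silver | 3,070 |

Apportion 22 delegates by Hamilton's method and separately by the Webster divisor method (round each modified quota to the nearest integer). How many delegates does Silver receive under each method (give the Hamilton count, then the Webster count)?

2 and 3

Hamilton: Violet 8, Amber 12, Silver 2.
Webster: Violet 8, Amber 11, Silver 3.
Silver gets 2 under Hamilton and 3 under Webster.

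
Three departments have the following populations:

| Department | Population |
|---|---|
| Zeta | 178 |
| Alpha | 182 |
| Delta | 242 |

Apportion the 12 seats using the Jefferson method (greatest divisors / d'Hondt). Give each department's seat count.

Zeta=3, Alpha=4, Delta=5

Standard divisor 602/12 ≈ 50.167; standard quotas: Zeta 3.548, Alpha 3.628, Delta 4.824.
Rounding down gives 3, 3, 4 = 10 seats, so the divisor must be adjusted.
With modified divisor 45: modified quotas Zeta 3.956, Alpha 4.044, Delta 5.378.
Rounding down: Zeta 3, Alpha 4, Delta 5 (total 12).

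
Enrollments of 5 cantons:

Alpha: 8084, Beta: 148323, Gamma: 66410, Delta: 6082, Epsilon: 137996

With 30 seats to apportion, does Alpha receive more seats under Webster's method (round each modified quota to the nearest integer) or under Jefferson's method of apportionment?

Webster

Webster: Alpha 1, Beta 12, Gamma 5, Delta 1, Epsilon 11.
Jefferson: Alpha 0, Beta 13, Gamma 5, Delta 0, Epsilon 12.
Alpha gets 1 under Webster and 0 under Jefferson.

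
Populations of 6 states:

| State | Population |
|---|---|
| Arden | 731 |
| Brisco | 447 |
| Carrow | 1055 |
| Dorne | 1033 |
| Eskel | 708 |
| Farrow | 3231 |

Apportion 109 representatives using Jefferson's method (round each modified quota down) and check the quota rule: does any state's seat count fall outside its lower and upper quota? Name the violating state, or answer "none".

Farrow

Standard quotas: Arden 11.059, Brisco 6.762, Carrow 15.960, Dorne 15.628, Eskel 10.711, Farrow 48.880.
Jefferson allocation: Arden 11, Brisco 6, Carrow 16, Dorne 16, Eskel 10, Farrow 50.
Farrow has quota 48.880 (lower 48, upper 49) but receives 50 — outside the quota interval.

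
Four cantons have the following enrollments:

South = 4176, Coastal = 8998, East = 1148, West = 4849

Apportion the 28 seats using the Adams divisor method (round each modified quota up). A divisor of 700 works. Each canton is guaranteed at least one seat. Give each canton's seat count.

With modified divisor 700: modified quotas South 5.966, Coastal 12.854, East 1.640, West 6.927.
Rounding up: South 6, Coastal 13, East 2, West 7 (total 28).

South 6; Coastal 13; East 2; West 7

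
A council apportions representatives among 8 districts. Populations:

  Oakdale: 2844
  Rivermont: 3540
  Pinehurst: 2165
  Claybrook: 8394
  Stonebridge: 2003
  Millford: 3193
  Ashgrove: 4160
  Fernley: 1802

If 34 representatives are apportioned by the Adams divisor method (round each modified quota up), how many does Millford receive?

4

Standard divisor 28101/34 ≈ 826.5; standard quotas: Oakdale 3.441, Rivermont 4.283, Pinehurst 2.619, Claybrook 10.156, Stonebridge 2.423, Millford 3.863, Ashgrove 5.033, Fernley 2.180.
Rounding up gives 4, 5, 3, 11, 3, 4, 6, 3 = 39 seats, so the divisor must be adjusted.
With modified divisor 940: modified quotas Oakdale 3.026, Rivermont 3.766, Pinehurst 2.303, Claybrook 8.930, Stonebridge 2.131, Millford 3.397, Ashgrove 4.426, Fernley 1.917.
Rounding up: Oakdale 4, Rivermont 4, Pinehurst 3, Claybrook 9, Stonebridge 3, Millford 4, Ashgrove 5, Fernley 2 (total 34).
Millford receives 4.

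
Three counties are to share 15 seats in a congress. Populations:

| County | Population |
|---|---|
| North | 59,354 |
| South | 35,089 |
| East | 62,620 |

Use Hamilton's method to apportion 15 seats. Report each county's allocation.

The standard divisor is 157063/15 ≈ 10470.867.
Standard quotas: North 5.6685, South 3.3511, East 5.9804.
Lower quotas: North 5, South 3, East 5 (sum 13, leaving 2 seats).
Remainders in descending order: East 0.9804, North 0.6685, South 0.3511.
Largest remainders: East, North receive the extra seats.

North: 6, South: 3, East: 6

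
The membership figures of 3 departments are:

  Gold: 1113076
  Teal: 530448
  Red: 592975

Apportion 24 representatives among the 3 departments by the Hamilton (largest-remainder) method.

Gold=12, Teal=6, Red=6

Standard divisor: 2236499 ÷ 24 ≈ 93187.458.
Standard quotas: Gold 11.9445, Teal 5.6923, Red 6.3632.
Lower quotas: Gold 11, Teal 5, Red 6 (sum 22, leaving 2 seats).
Remainders in descending order: Gold 0.9445, Teal 0.6923, Red 0.3632.
Largest remainders: Gold, Teal receive the extra seats.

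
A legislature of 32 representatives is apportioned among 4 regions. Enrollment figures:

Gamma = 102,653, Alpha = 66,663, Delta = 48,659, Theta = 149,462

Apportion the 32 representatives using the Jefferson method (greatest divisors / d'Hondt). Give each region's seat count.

Gamma: 9, Alpha: 6, Delta: 4, Theta: 13

Standard divisor 367437/32 ≈ 11482.406; standard quotas: Gamma 8.940, Alpha 5.806, Delta 4.238, Theta 13.017.
Rounding down gives 8, 5, 4, 13 = 30 seats, so the divisor must be adjusted.
With modified divisor 10900: modified quotas Gamma 9.418, Alpha 6.116, Delta 4.464, Theta 13.712.
Rounding down: Gamma 9, Alpha 6, Delta 4, Theta 13 (total 32).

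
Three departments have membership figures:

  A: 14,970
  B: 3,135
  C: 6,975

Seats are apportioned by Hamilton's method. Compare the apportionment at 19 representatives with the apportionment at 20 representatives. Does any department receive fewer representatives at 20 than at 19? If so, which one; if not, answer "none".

B

At 19 seats: A 11, B 3, C 5.
At 20 seats: A 12, B 2, C 6.
B drops from 3 to 2.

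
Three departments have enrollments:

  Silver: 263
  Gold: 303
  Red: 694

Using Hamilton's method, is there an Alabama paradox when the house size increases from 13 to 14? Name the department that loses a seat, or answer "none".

none

At 13 seats: Silver 3, Gold 3, Red 7.
At 14 seats: Silver 3, Gold 3, Red 8.
No department's allocation decreased.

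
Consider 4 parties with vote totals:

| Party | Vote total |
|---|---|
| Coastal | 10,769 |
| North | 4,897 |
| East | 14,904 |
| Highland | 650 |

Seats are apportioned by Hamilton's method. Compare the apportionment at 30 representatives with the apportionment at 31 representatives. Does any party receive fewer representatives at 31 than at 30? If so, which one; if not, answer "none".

Highland

At 30 seats: Coastal 10, North 5, East 14, Highland 1.
At 31 seats: Coastal 11, North 5, East 15, Highland 0.
Highland drops from 1 to 0.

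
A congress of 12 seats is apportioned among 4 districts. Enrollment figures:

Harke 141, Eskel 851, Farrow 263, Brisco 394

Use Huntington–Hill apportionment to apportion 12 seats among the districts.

Harke=1; Eskel=6; Farrow=2; Brisco=3

With divisor 143: modified quotas Harke 0.986, Eskel 5.951, Farrow 1.839, Brisco 2.755.
Geometric-mean thresholds: Harke (min 1), Eskel √(5·6)=5.477, Farrow √(1·2)=1.414, Brisco √(2·3)=2.449.
Each quota rounded against its threshold gives Harke 1, Eskel 6, Farrow 2, Brisco 3 (total 12).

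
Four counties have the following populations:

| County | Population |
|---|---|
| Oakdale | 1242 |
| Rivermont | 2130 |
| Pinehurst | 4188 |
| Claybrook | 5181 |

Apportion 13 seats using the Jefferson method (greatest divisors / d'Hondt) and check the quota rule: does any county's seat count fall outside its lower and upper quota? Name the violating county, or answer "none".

none

Standard quotas: Oakdale 1.267, Rivermont 2.173, Pinehurst 4.273, Claybrook 5.286.
Jefferson allocation: Oakdale 1, Rivermont 2, Pinehurst 4, Claybrook 6.
Every allocation lies between the lower and upper quota.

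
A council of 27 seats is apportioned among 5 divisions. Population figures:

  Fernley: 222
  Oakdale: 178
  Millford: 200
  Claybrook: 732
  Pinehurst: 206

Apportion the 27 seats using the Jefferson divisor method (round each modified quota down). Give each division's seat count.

Standard divisor 1538/27 ≈ 56.963; standard quotas: Fernley 3.897, Oakdale 3.125, Millford 3.511, Claybrook 12.850, Pinehurst 3.616.
Rounding down gives 3, 3, 3, 12, 3 = 24 seats, so the divisor must be adjusted.
With modified divisor 52: modified quotas Fernley 4.269, Oakdale 3.423, Millford 3.846, Claybrook 14.077, Pinehurst 3.962.
Rounding down: Fernley 4, Oakdale 3, Millford 3, Claybrook 14, Pinehurst 3 (total 27).

Fernley 4, Oakdale 3, Millford 3, Claybrook 14, Pinehurst 3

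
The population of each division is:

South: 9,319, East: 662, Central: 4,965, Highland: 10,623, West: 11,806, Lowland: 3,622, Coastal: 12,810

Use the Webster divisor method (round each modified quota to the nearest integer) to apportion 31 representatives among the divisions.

South: 5, East: 0, Central: 3, Highland: 6, West: 7, Lowland: 2, Coastal: 8

Standard divisor 53807/31 ≈ 1735.71; standard quotas: South 5.369, East 0.381, Central 2.861, Highland 6.120, West 6.802, Lowland 2.087, Coastal 7.380.
Rounding to the nearest integer gives 5, 0, 3, 6, 7, 2, 7 = 30 seats, so the divisor must be adjusted.
With modified divisor 1701: modified quotas South 5.479, East 0.389, Central 2.919, Highland 6.245, West 6.941, Lowland 2.129, Coastal 7.531.
Rounding to the nearest integer: South 5, East 0, Central 3, Highland 6, West 7, Lowland 2, Coastal 8 (total 31).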